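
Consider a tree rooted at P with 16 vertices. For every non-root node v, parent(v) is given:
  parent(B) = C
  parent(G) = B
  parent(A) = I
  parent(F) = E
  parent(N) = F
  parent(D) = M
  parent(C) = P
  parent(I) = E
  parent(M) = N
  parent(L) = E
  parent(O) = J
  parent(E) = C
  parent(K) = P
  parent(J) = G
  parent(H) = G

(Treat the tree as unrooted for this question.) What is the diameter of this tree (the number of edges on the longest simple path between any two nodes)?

9

Starting from D, a farthest node is O at distance 9.
One longest path: D–M–N–F–E–C–B–G–J–O.
So the diameter is 9.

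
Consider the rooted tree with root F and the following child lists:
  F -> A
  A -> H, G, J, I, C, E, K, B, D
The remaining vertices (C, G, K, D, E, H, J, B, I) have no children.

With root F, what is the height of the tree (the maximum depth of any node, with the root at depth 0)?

The longest root-to-leaf path is F → A → G (2 edges).

2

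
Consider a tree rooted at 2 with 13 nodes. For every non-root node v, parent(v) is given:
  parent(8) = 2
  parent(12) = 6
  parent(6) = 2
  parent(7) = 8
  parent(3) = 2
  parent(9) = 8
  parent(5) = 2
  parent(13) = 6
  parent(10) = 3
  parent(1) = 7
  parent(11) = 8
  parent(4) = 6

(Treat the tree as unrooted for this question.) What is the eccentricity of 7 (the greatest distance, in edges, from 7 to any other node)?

4

Distances from 7 peak at 4, attained at 13 (12, 4, 10 also at distance 4).
7–8–2–6–13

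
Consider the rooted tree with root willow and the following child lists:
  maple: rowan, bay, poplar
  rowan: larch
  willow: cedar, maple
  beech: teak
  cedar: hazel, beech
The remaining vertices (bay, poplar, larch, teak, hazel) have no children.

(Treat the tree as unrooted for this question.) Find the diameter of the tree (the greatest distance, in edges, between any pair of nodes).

6

A longest path is larch-rowan-maple-willow-cedar-beech-teak, with 6 edges.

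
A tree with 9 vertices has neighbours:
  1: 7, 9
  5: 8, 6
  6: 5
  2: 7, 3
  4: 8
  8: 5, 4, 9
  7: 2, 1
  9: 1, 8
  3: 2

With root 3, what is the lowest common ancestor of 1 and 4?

1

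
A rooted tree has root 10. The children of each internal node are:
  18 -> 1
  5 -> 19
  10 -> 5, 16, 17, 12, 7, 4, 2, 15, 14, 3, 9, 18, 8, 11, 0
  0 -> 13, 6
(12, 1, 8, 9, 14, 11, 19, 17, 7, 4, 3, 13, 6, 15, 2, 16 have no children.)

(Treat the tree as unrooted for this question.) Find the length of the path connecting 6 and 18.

3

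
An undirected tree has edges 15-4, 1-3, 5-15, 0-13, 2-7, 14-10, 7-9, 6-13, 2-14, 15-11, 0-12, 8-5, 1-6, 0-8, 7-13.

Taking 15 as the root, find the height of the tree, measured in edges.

10 sits deepest: 15-5-8-0-13-7-2-14-10 — 8 edges from the root.

8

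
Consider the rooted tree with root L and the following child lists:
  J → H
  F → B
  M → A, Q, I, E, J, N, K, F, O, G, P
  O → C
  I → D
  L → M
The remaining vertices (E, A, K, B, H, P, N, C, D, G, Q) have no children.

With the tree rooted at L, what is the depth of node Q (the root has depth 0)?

2

Climbing from Q to the root: Q–M–L. That's 2 steps.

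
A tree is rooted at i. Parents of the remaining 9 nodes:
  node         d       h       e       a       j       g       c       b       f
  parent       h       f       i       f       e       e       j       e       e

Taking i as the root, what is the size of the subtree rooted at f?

4

The subtree rooted at f contains: f, h, a, d — 4 nodes.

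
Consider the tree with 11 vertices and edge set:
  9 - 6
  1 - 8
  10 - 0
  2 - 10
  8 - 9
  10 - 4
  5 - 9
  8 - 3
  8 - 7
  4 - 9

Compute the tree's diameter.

5

A longest path is 2 – 10 – 4 – 9 – 8 – 3, with 5 edges.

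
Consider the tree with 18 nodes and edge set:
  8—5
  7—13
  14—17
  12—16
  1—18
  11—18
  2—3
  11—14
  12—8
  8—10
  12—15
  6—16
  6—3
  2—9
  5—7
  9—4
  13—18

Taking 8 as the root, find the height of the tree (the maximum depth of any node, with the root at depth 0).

A deepest node is 17, reached by 8 → 5 → 7 → 13 → 18 → 11 → 14 → 17.
That path has 7 edges, so the height is 7.

7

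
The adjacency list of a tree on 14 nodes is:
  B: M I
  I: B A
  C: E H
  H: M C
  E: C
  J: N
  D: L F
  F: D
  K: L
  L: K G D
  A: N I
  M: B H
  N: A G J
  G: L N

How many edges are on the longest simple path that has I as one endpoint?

6

The node farthest from I is F, via I – A – N – G – L – D – F — 6 edges.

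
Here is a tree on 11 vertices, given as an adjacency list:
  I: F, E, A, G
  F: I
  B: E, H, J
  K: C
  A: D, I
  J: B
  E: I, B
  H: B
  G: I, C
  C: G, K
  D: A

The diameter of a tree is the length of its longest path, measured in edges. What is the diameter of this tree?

6

BFS from J reaches K last, at distance 6; BFS from K confirms no node is farther.
Path: J–B–E–I–G–C–K.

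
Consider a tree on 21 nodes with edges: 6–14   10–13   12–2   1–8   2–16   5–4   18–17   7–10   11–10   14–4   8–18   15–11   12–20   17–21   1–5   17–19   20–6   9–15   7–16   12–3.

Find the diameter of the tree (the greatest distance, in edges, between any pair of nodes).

BFS from 9 reaches 21 last, at distance 17; BFS from 21 confirms no node is farther.
Path: 9-15-11-10-7-16-2-12-20-6-14-4-5-1-8-18-17-21.

17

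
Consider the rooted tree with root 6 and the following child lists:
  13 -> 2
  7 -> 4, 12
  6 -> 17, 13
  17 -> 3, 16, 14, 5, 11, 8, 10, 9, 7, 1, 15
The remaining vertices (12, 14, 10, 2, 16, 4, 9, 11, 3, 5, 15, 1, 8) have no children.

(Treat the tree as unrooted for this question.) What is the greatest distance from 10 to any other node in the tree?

4

A farthest node from 10 is 2.
The path 10-17-6-13-2 has 4 edges.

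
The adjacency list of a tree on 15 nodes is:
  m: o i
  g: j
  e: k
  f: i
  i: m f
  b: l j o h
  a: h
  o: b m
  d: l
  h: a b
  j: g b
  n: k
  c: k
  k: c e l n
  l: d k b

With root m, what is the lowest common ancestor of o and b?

o

o's ancestor chain is o, m and b's is b, o, m; they first meet at o.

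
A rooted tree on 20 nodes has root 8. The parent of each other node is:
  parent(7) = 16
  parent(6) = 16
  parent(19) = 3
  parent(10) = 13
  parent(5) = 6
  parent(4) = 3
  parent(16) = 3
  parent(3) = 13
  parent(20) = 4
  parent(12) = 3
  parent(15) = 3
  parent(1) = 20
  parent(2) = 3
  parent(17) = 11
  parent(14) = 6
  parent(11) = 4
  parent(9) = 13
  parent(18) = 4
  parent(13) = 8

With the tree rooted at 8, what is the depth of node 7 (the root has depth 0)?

4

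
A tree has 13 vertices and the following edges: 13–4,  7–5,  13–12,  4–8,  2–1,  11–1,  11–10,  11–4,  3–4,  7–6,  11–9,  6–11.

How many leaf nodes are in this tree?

7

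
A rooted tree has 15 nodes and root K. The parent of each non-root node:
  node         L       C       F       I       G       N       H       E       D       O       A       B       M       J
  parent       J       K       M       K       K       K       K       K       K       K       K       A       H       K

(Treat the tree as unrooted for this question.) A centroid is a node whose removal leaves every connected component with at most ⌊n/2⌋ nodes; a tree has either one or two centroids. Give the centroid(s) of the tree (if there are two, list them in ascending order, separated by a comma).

K

If K is removed the pieces have sizes 3, 2, 2, 1, 1, 1, 1, 1, 1, 1, all ≤ ⌊15/2⌋ = 7.
No neighbour of K does as well, so K is the unique centroid.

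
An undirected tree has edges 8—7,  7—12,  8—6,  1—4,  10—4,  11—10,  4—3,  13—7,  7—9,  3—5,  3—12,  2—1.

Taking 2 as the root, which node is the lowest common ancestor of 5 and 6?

3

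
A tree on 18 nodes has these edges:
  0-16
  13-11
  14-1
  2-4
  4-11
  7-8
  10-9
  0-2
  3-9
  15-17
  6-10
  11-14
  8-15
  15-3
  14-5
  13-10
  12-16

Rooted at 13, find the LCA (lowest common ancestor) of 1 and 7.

13

Ancestors of 1 (toward the root): 1, 14, 11, 13.
Ancestors of 7: 7, 8, 15, 3, 9, 10, 13.
The deepest node appearing in both lists is 13.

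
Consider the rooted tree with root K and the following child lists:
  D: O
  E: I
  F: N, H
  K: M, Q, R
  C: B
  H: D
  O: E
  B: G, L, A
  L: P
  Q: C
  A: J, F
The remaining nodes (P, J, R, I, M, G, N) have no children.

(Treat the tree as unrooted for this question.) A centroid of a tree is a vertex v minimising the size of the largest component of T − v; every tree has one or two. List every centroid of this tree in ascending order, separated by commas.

If B is removed the pieces have sizes 9, 5, 2, 1, all ≤ ⌊18/2⌋ = 9.
A is adjacent to B and is also a centroid (the largest component after removing it is likewise 9).

A, B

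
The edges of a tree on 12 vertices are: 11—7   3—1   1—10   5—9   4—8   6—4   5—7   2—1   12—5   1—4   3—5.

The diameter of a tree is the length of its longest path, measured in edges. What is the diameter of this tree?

6

BFS from 6 reaches 11 last, at distance 6; BFS from 11 confirms no node is farther.
Path: 6 - 4 - 1 - 3 - 5 - 7 - 11.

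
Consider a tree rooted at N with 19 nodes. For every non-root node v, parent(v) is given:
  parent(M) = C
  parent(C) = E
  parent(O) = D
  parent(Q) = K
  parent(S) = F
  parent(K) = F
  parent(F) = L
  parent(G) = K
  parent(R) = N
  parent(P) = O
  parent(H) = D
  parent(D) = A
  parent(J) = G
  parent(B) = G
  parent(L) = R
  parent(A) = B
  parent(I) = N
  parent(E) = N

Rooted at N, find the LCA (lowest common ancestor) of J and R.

J's ancestor chain is J, G, K, F, L, R, N and R's is R, N; they first meet at R.

R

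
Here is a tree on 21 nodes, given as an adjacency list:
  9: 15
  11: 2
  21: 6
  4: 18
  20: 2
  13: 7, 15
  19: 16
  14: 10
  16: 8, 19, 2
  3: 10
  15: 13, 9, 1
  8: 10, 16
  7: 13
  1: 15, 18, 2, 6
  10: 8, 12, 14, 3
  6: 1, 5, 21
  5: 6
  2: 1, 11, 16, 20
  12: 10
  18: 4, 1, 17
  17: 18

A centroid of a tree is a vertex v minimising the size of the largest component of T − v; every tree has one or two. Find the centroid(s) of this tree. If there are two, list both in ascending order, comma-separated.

Delete 1: the remaining components have sizes 10, 4, 3, 3. Max 10 ≤ 10, so 1 is a centroid.
Every other node leaves some component of size > 10, so the centroid is unique.

1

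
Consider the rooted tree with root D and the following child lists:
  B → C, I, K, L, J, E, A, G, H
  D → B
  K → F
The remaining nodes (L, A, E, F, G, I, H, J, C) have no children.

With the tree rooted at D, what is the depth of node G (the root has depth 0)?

2

Path from D to G: D–B–G, which has 2 edges.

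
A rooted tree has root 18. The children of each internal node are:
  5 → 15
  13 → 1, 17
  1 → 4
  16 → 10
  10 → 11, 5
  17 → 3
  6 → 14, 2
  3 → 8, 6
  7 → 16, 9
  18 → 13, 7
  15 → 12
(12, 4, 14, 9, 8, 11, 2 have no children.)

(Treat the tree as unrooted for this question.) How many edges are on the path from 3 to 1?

3

Walking from 3: 3–17–13–1. Length 3.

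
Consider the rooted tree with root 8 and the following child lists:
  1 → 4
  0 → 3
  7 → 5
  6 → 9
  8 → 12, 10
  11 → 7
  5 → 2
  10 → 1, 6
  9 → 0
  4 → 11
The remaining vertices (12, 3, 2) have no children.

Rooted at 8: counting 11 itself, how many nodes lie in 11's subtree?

Descendants of 11 (including itself): 11, 7, 5, 2. That's 4.

4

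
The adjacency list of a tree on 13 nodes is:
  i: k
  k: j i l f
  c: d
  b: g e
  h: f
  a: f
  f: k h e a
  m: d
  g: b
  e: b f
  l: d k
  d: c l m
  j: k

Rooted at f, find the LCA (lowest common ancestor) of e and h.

Ancestors of e (toward the root): e, f.
Ancestors of h: h, f.
The deepest node appearing in both lists is f.

f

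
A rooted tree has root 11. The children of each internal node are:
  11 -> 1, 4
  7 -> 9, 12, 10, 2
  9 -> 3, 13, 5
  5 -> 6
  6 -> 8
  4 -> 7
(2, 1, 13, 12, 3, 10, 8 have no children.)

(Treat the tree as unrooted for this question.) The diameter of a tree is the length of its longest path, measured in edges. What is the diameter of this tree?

A longest path is 8 - 6 - 5 - 9 - 7 - 4 - 11 - 1, with 7 edges.

7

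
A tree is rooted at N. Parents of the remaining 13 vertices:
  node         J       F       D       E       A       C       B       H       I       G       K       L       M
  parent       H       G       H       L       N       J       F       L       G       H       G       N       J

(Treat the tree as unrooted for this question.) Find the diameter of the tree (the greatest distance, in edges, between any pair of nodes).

A longest path is A - N - L - H - G - F - B, with 6 edges.

6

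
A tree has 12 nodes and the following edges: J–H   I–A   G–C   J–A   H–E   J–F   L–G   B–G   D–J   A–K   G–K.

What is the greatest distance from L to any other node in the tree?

A farthest node from L is E.
The path L-G-K-A-J-H-E has 6 edges.

6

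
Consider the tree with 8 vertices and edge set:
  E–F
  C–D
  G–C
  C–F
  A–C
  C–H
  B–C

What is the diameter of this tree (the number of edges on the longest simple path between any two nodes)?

3

BFS from E reaches B last, at distance 3; BFS from B confirms no node is farther.
Path: E–F–C–B.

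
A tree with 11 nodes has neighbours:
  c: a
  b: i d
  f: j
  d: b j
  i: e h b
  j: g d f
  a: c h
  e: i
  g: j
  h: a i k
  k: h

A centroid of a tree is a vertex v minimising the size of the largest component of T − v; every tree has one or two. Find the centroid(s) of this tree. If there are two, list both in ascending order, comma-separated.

Removing i splits the tree into components of sizes 5, 4, 1; the largest is 5 ≤ ⌊11/2⌋ = 5.
Every other node leaves some component of size > 5, so the centroid is unique.

i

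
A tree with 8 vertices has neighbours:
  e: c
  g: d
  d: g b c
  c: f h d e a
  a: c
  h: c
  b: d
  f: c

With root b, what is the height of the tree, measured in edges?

3

a sits deepest: b–d–c–a — 3 edges from the root.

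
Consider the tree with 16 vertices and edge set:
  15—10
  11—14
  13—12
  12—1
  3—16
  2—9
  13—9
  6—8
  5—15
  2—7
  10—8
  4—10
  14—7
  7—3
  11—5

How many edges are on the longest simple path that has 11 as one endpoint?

Distances from 11 peak at 7, attained at 1.
11 – 14 – 7 – 2 – 9 – 13 – 12 – 1

7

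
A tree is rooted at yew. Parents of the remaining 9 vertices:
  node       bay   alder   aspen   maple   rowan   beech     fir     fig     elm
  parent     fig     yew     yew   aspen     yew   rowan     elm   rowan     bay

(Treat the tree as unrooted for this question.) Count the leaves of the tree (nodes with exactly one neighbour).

Exactly 4 nodes have a single neighbour: alder, beech, fir, maple.

4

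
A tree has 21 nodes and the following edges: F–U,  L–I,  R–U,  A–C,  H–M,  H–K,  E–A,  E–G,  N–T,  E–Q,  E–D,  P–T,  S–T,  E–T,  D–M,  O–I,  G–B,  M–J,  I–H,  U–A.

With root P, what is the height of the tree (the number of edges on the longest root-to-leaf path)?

7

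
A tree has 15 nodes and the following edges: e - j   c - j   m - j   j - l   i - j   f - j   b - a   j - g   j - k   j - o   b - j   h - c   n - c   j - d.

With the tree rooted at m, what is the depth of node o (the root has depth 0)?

2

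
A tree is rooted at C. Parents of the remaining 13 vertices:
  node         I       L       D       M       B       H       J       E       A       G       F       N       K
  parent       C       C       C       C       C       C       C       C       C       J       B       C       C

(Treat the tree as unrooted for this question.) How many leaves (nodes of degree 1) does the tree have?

11

Exactly 11 nodes have a single neighbour: A, D, E, F, G, H, I, K, L, M, N.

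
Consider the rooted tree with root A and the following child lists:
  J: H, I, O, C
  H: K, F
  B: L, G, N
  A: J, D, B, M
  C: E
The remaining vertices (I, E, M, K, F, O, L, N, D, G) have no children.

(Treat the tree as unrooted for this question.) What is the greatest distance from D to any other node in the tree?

4

A farthest node from D is E (K, F also at distance 4).
The path D–A–J–C–E has 4 edges.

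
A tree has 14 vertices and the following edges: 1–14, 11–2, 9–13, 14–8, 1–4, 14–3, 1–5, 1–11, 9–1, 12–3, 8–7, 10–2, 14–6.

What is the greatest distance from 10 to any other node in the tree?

6

The node farthest from 10 is 12 (7 also at distance 6), via 10–2–11–1–14–3–12 — 6 edges.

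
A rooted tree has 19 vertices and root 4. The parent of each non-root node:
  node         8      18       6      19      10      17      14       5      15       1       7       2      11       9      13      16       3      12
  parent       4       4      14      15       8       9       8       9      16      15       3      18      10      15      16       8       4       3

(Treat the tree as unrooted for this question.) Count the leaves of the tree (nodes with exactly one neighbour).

10

Exactly 10 nodes have a single neighbour: 1, 2, 5, 6, 7, 11, 12, 13, 17, 19.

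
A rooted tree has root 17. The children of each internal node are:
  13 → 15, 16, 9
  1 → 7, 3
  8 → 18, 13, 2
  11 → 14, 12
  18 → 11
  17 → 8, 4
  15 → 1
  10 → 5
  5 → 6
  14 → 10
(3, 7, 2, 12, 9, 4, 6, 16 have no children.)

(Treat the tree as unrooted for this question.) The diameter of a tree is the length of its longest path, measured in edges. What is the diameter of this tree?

Starting from 7, a farthest node is 6 at distance 10.
One longest path: 7-1-15-13-8-18-11-14-10-5-6.
So the diameter is 10.

10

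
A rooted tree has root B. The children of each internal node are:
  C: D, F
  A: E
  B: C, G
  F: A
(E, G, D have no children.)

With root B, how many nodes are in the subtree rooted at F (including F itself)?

The subtree rooted at F contains: F, A, E — 3 nodes.

3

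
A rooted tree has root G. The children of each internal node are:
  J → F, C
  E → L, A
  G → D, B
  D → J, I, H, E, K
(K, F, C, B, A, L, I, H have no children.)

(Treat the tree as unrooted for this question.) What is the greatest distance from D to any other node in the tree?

2

A farthest node from D is F (B, L, A, C also at distance 2).
The path D – J – F has 2 edges.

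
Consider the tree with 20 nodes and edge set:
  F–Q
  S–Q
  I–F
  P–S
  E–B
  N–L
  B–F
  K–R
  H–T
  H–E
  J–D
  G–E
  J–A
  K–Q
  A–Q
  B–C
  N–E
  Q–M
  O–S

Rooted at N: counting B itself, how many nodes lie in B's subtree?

14

B's subtree: {B, F, C, Q, I, M, K, S, A, R, O, P, J, D}, size 14.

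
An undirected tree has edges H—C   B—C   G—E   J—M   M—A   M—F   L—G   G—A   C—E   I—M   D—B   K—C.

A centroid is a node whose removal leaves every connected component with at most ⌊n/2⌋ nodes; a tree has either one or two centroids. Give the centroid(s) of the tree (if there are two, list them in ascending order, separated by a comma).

Removing G splits the tree into components of sizes 6, 5, 1; the largest is 6 ≤ ⌊13/2⌋ = 6.
Every other node leaves some component of size > 6, so the centroid is unique.

G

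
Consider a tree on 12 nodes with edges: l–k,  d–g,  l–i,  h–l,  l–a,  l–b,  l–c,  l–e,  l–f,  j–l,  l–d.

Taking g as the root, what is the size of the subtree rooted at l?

Descendants of l (including itself): l, b, f, h, j, a, e, i, k, c. That's 10.

10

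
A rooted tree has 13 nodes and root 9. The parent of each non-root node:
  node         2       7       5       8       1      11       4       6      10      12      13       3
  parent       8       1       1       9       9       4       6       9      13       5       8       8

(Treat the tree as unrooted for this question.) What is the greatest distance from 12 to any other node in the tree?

The node farthest from 12 is 11 (10 also at distance 6), via 12–5–1–9–6–4–11 — 6 edges.

6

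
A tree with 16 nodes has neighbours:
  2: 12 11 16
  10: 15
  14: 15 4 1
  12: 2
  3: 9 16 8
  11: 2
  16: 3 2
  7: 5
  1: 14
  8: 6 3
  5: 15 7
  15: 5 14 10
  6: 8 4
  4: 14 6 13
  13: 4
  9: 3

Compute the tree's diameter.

10

BFS from 7 reaches 11 last, at distance 10; BFS from 11 confirms no node is farther.
Path: 7 - 5 - 15 - 14 - 4 - 6 - 8 - 3 - 16 - 2 - 11.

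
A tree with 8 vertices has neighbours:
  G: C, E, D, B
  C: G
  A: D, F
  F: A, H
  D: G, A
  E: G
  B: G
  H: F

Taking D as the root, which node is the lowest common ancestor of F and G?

Ancestors of F (toward the root): F, A, D.
Ancestors of G: G, D.
The deepest node appearing in both lists is D.

D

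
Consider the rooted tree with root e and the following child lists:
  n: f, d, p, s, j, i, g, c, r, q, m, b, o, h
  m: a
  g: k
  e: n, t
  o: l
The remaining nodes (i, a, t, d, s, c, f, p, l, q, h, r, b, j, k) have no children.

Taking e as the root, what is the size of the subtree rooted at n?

Descendants of n (including itself): n, h, g, s, c, m, f, o, q, r, d, p, j, i, b, k, a, l. That's 18.

18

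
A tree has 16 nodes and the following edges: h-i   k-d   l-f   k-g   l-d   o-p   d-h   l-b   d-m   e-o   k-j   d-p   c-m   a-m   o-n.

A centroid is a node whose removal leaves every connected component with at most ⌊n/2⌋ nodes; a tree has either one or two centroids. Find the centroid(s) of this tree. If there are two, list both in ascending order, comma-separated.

d

Delete d: the remaining components have sizes 4, 3, 3, 3, 2. Max 4 ≤ 8, so d is a centroid.
Every other node leaves some component of size > 8, so the centroid is unique.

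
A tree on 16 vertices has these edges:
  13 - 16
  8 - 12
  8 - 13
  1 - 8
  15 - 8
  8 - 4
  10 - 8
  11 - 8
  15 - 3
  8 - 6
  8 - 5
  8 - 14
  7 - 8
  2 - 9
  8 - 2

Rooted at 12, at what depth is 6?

12 → 8 → 6 — 2 edges.

2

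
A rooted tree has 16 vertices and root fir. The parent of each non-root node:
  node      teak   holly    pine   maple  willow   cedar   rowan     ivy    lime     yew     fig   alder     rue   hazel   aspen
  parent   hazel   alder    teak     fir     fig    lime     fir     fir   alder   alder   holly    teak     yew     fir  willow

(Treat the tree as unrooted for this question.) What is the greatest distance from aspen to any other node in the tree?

8

The node farthest from aspen is maple (rowan, ivy also at distance 8), via aspen–willow–fig–holly–alder–teak–hazel–fir–maple — 8 edges.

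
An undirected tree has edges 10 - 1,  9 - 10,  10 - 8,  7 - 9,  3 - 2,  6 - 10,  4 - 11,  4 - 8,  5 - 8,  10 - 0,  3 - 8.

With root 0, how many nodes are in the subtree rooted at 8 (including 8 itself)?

8's subtree: {8, 5, 3, 4, 2, 11}, size 6.

6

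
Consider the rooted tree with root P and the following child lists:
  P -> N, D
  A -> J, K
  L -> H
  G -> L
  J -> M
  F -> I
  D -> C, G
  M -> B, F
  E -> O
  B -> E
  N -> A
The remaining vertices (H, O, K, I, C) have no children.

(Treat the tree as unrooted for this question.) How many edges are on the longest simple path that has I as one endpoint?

10

The node farthest from I is H, via I–F–M–J–A–N–P–D–G–L–H — 10 edges.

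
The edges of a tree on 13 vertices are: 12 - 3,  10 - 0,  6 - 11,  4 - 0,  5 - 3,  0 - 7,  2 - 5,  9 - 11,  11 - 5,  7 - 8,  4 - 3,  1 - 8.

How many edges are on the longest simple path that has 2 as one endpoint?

7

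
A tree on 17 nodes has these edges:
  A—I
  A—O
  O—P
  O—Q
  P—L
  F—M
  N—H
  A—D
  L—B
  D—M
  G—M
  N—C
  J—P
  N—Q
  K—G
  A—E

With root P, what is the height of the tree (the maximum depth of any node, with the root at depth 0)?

6

K sits deepest: P–O–A–D–M–G–K — 6 edges from the root.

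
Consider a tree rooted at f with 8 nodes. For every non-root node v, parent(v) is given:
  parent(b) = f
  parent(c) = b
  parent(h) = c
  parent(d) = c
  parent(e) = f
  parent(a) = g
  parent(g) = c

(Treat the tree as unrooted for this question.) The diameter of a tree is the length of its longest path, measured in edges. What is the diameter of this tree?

Starting from a, a farthest node is e at distance 5.
One longest path: a–g–c–b–f–e.
So the diameter is 5.

5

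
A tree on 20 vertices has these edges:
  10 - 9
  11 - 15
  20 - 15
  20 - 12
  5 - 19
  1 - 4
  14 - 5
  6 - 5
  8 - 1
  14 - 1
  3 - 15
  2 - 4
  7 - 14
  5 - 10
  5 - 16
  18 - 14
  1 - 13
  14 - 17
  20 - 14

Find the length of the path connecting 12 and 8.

4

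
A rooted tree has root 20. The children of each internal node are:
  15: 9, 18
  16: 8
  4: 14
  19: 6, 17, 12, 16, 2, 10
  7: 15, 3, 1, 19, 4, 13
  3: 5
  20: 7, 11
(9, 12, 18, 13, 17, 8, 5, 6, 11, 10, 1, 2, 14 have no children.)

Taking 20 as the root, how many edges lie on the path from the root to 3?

2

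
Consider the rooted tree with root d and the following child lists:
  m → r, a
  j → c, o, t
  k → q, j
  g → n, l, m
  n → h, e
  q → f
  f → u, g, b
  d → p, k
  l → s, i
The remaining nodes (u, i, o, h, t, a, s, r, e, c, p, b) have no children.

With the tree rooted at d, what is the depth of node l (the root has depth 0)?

Climbing from l to the root: l – g – f – q – k – d. That's 5 steps.

5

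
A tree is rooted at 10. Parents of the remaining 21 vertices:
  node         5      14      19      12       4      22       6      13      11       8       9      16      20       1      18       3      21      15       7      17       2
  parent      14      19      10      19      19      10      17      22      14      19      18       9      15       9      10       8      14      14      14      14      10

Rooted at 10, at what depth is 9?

10 → 18 → 9 — 2 edges.

2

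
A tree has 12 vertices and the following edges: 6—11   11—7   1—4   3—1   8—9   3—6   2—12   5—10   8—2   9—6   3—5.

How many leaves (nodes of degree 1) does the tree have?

4

Degree-1 nodes: 4, 7, 10, 12 — 4 of them.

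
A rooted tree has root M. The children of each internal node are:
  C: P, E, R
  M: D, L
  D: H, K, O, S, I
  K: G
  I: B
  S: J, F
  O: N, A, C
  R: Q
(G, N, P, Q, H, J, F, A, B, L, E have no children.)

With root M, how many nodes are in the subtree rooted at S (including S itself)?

S's subtree: {S, J, F}, size 3.

3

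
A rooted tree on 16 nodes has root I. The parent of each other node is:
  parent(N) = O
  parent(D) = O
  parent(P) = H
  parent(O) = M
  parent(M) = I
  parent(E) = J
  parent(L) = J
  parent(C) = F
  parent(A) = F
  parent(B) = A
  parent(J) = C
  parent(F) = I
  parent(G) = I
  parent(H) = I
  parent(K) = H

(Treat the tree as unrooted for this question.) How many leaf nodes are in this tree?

8

Degree-1 nodes: B, D, E, G, K, L, N, P — 8 of them.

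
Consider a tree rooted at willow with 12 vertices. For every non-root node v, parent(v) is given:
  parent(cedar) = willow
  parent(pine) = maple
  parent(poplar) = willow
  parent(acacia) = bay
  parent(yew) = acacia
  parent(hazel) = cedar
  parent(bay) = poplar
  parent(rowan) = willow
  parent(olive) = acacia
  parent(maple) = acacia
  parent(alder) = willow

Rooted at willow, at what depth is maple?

willow–poplar–bay–acacia–maple — 4 edges.

4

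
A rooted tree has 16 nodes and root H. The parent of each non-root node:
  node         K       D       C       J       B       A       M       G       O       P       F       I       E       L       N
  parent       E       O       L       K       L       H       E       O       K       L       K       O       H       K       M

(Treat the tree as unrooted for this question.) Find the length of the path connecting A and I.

5

The path is A – H – E – K – O – I, which has 5 edges.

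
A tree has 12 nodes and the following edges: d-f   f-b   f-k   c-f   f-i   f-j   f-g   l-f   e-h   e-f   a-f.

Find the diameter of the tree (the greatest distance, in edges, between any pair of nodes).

BFS from h reaches d last, at distance 3; BFS from d confirms no node is farther.
Path: h–e–f–d.

3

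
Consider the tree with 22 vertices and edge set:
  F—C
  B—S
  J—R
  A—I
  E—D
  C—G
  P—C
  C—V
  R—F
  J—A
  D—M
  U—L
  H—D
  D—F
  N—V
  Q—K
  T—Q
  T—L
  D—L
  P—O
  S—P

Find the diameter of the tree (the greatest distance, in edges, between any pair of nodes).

A longest path is K - Q - T - L - D - F - C - P - S - B, with 9 edges.

9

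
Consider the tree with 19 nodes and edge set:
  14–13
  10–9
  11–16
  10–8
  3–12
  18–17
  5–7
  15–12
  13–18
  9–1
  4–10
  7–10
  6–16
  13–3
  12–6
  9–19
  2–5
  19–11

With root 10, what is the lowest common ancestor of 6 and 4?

Path 6→root: 6 16 11 19 9 10; path 4→root: 4 10.
First common node: 10.

10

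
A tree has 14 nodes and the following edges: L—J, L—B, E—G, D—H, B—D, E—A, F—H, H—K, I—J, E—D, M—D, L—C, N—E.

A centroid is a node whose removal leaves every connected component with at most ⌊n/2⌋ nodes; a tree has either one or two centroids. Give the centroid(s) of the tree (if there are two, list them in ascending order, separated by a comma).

Delete D: the remaining components have sizes 5, 4, 3, 1. Max 5 ≤ 7, so D is a centroid.
Every other node leaves some component of size > 7, so the centroid is unique.

D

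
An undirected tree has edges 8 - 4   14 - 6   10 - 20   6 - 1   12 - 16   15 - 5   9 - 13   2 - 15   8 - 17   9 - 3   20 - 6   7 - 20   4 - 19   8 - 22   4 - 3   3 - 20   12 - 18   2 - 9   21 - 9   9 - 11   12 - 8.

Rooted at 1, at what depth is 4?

4

Climbing from 4 to the root: 4 → 3 → 20 → 6 → 1. That's 4 steps.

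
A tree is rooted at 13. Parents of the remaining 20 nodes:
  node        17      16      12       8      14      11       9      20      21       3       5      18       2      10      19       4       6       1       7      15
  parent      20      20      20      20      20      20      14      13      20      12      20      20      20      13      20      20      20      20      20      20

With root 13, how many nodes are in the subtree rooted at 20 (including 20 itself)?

19

The subtree rooted at 20 contains: 20, 12, 5, 16, 4, 14, 15, 7, 2, 8, 17, 11, 21, 19, 1, 6, 18, 3, 9 — 19 nodes.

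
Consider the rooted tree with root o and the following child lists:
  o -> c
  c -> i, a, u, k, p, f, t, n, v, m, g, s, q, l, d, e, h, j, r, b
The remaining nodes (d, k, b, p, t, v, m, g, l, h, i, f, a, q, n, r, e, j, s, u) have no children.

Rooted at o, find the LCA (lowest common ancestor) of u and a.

Path u→root: u c o; path a→root: a c o.
First common node: c.

c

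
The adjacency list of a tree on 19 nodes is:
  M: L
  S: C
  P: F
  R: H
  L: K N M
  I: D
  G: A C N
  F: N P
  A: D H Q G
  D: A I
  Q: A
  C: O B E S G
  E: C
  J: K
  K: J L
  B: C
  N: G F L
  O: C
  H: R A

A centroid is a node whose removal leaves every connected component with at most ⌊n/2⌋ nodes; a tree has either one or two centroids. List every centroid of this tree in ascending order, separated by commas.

G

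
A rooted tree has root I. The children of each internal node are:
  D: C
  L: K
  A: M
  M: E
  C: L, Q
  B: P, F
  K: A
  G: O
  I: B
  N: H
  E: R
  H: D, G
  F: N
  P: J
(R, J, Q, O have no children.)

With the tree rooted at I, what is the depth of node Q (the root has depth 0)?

Path from I to Q: I → B → F → N → H → D → C → Q, which has 7 edges.

7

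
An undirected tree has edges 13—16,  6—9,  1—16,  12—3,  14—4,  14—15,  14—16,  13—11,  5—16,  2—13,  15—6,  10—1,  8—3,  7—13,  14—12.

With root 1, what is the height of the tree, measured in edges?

5

A deepest node is 9, reached by 1-16-14-15-6-9.
That path has 5 edges, so the height is 5.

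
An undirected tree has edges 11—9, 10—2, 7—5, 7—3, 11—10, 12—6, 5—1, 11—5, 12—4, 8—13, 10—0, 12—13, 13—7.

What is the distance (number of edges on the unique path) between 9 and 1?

3

Walking from 9: 9 - 11 - 5 - 1. Length 3.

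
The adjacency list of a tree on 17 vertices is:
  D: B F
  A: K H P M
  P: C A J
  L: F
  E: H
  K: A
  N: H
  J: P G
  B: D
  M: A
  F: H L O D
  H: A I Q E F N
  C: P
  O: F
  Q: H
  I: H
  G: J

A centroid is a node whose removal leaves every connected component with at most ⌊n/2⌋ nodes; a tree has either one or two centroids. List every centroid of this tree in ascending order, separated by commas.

Delete H: the remaining components have sizes 7, 5, 1, 1, 1, 1. Max 7 ≤ 8, so H is a centroid.
Every other node leaves some component of size > 8, so the centroid is unique.

H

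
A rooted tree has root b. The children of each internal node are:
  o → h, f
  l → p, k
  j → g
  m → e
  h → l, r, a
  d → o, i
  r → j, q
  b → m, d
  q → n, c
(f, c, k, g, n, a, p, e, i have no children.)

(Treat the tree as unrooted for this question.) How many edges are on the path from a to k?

Walking from a: a - h - l - k. Length 3.

3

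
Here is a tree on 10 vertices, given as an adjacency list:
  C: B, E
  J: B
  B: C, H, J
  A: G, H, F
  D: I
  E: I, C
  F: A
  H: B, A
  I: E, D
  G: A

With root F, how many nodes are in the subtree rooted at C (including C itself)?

Descendants of C (including itself): C, E, I, D. That's 4.

4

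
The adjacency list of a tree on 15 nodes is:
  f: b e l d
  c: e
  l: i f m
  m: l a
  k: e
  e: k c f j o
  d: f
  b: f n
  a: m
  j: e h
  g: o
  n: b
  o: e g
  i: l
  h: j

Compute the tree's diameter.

BFS from g reaches a last, at distance 6; BFS from a confirms no node is farther.
Path: g - o - e - f - l - m - a.

6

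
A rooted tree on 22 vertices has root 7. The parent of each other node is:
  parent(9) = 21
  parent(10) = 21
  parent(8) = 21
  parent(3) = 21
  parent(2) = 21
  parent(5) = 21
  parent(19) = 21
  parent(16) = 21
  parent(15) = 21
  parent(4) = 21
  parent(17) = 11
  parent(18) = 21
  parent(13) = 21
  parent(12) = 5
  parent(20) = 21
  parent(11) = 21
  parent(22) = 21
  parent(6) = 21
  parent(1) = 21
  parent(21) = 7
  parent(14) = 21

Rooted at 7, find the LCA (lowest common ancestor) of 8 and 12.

21

Ancestors of 8 (toward the root): 8, 21, 7.
Ancestors of 12: 12, 5, 21, 7.
The deepest node appearing in both lists is 21.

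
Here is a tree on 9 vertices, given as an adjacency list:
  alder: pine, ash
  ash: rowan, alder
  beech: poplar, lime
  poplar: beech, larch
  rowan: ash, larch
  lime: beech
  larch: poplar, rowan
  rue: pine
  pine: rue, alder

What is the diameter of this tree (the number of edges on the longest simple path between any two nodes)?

BFS from rue reaches lime last, at distance 8; BFS from lime confirms no node is farther.
Path: rue-pine-alder-ash-rowan-larch-poplar-beech-lime.

8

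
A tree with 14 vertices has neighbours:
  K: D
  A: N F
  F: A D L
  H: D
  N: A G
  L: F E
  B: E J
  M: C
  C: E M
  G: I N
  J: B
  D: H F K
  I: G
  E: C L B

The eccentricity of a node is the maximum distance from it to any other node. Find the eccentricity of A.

5

Distances from A peak at 5, attained at J (M also at distance 5).
A – F – L – E – B – J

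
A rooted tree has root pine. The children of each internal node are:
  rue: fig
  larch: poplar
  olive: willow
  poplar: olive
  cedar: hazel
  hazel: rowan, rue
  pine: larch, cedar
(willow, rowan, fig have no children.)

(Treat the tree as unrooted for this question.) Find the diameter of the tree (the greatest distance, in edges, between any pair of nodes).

A longest path is fig - rue - hazel - cedar - pine - larch - poplar - olive - willow, with 8 edges.

8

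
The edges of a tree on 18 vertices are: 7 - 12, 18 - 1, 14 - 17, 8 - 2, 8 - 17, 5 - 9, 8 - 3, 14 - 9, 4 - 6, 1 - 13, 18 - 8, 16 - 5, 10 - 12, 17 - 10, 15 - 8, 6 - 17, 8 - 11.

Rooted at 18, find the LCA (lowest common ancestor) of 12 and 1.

18

Ancestors of 12 (toward the root): 12, 10, 17, 8, 18.
Ancestors of 1: 1, 18.
The deepest node appearing in both lists is 18.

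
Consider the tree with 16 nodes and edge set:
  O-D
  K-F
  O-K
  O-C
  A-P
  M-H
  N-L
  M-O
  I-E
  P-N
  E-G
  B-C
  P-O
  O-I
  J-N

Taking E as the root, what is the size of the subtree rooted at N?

The subtree rooted at N contains: N, J, L — 3 nodes.

3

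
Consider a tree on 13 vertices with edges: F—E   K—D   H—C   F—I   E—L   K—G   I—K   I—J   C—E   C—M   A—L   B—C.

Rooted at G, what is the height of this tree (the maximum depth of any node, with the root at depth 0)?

The longest root-to-leaf path is G-K-I-F-E-C-M (6 edges).

6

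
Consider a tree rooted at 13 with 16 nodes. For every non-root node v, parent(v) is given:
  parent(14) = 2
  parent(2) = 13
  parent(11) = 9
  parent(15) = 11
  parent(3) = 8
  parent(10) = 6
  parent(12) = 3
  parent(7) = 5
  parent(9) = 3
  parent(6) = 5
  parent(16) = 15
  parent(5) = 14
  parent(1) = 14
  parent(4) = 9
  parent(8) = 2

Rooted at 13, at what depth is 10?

5

13 → 2 → 14 → 5 → 6 → 10 — 5 edges.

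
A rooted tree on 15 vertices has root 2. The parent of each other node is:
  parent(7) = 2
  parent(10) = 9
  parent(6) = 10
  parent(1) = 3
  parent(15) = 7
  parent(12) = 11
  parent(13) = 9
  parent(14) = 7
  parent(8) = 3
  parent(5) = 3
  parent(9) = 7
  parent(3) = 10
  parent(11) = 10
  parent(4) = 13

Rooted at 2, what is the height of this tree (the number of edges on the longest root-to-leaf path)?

5

The longest root-to-leaf path is 2 → 7 → 9 → 10 → 3 → 1 (5 edges).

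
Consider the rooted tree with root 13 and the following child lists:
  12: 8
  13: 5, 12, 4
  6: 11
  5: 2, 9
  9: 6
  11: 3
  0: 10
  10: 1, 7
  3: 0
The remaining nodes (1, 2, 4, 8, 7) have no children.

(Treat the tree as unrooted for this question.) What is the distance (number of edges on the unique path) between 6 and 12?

4

6 – 9 – 5 – 13 – 12: 4 edges.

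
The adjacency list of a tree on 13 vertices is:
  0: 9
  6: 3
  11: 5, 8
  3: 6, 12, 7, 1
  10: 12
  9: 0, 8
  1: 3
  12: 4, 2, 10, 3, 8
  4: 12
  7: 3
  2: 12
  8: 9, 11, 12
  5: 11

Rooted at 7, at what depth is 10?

Path from 7 to 10: 7 → 3 → 12 → 10, which has 3 edges.

3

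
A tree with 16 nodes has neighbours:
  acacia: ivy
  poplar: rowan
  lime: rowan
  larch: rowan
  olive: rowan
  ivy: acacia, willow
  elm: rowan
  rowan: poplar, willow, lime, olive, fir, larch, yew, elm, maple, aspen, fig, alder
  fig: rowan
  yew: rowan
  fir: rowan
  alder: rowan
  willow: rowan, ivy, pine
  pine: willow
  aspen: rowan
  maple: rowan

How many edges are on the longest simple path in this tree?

BFS from acacia reaches elm last, at distance 4; BFS from elm confirms no node is farther.
Path: acacia–ivy–willow–rowan–elm.

4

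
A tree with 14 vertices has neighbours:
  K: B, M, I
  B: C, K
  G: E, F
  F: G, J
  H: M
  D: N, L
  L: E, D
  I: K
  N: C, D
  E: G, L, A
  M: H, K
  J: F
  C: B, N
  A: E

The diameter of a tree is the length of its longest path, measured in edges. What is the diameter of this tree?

A longest path is H – M – K – B – C – N – D – L – E – G – F – J, with 11 edges.

11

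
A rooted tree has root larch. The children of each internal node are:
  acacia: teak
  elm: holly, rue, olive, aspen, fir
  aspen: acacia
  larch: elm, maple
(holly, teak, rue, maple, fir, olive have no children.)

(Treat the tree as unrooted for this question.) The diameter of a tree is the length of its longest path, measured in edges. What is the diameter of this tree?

5

A longest path is maple - larch - elm - aspen - acacia - teak, with 5 edges.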